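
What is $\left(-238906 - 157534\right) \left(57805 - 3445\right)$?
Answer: $-21550478400$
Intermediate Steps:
$\left(-238906 - 157534\right) \left(57805 - 3445\right) = \left(-396440\right) 54360 = -21550478400$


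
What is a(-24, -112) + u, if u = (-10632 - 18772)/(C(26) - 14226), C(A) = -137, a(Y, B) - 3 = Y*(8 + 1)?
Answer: -3029915/14363 ≈ -210.95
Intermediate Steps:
a(Y, B) = 3 + 9*Y (a(Y, B) = 3 + Y*(8 + 1) = 3 + Y*9 = 3 + 9*Y)
u = 29404/14363 (u = (-10632 - 18772)/(-137 - 14226) = -29404/(-14363) = -29404*(-1/14363) = 29404/14363 ≈ 2.0472)
a(-24, -112) + u = (3 + 9*(-24)) + 29404/14363 = (3 - 216) + 29404/14363 = -213 + 29404/14363 = -3029915/14363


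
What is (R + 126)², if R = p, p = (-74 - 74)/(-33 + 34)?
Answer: 484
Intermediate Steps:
p = -148 (p = -148/1 = -148*1 = -148)
R = -148
(R + 126)² = (-148 + 126)² = (-22)² = 484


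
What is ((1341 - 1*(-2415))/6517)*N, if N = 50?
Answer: 187800/6517 ≈ 28.817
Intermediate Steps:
((1341 - 1*(-2415))/6517)*N = ((1341 - 1*(-2415))/6517)*50 = ((1341 + 2415)*(1/6517))*50 = (3756*(1/6517))*50 = (3756/6517)*50 = 187800/6517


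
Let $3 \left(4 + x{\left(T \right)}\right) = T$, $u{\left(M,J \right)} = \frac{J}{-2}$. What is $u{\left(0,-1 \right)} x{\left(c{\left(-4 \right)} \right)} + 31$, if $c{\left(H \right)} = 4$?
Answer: $\frac{89}{3} \approx 29.667$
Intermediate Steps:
$u{\left(M,J \right)} = - \frac{J}{2}$ ($u{\left(M,J \right)} = J \left(- \frac{1}{2}\right) = - \frac{J}{2}$)
$x{\left(T \right)} = -4 + \frac{T}{3}$
$u{\left(0,-1 \right)} x{\left(c{\left(-4 \right)} \right)} + 31 = \left(- \frac{1}{2}\right) \left(-1\right) \left(-4 + \frac{1}{3} \cdot 4\right) + 31 = \frac{-4 + \frac{4}{3}}{2} + 31 = \frac{1}{2} \left(- \frac{8}{3}\right) + 31 = - \frac{4}{3} + 31 = \frac{89}{3}$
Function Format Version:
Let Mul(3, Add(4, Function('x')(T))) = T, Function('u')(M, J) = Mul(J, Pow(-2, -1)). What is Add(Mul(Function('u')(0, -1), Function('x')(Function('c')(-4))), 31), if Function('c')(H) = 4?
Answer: Rational(89, 3) ≈ 29.667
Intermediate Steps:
Function('u')(M, J) = Mul(Rational(-1, 2), J) (Function('u')(M, J) = Mul(J, Rational(-1, 2)) = Mul(Rational(-1, 2), J))
Function('x')(T) = Add(-4, Mul(Rational(1, 3), T))
Add(Mul(Function('u')(0, -1), Function('x')(Function('c')(-4))), 31) = Add(Mul(Mul(Rational(-1, 2), -1), Add(-4, Mul(Rational(1, 3), 4))), 31) = Add(Mul(Rational(1, 2), Add(-4, Rational(4, 3))), 31) = Add(Mul(Rational(1, 2), Rational(-8, 3)), 31) = Add(Rational(-4, 3), 31) = Rational(89, 3)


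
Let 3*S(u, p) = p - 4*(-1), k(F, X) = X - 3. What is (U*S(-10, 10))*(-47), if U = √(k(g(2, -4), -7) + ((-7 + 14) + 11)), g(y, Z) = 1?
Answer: -1316*√2/3 ≈ -620.37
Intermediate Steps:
k(F, X) = -3 + X
S(u, p) = 4/3 + p/3 (S(u, p) = (p - 4*(-1))/3 = (p + 4)/3 = (4 + p)/3 = 4/3 + p/3)
U = 2*√2 (U = √((-3 - 7) + ((-7 + 14) + 11)) = √(-10 + (7 + 11)) = √(-10 + 18) = √8 = 2*√2 ≈ 2.8284)
(U*S(-10, 10))*(-47) = ((2*√2)*(4/3 + (⅓)*10))*(-47) = ((2*√2)*(4/3 + 10/3))*(-47) = ((2*√2)*(14/3))*(-47) = (28*√2/3)*(-47) = -1316*√2/3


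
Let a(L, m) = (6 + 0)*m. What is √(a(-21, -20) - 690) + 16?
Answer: 16 + 9*I*√10 ≈ 16.0 + 28.461*I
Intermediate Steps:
a(L, m) = 6*m
√(a(-21, -20) - 690) + 16 = √(6*(-20) - 690) + 16 = √(-120 - 690) + 16 = √(-810) + 16 = 9*I*√10 + 16 = 16 + 9*I*√10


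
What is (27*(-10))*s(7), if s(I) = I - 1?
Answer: -1620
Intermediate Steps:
s(I) = -1 + I
(27*(-10))*s(7) = (27*(-10))*(-1 + 7) = -270*6 = -1620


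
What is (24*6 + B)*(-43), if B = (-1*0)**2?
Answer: -6192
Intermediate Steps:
B = 0 (B = 0**2 = 0)
(24*6 + B)*(-43) = (24*6 + 0)*(-43) = (144 + 0)*(-43) = 144*(-43) = -6192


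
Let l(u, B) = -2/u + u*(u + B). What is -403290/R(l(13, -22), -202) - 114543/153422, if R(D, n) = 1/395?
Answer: -24440055674643/153422 ≈ -1.5930e+8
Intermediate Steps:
l(u, B) = -2/u + u*(B + u)
R(D, n) = 1/395
-403290/R(l(13, -22), -202) - 114543/153422 = -403290/1/395 - 114543/153422 = -403290*395 - 114543*1/153422 = -159299550 - 114543/153422 = -24440055674643/153422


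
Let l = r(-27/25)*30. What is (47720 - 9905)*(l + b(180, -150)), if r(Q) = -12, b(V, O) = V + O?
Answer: -12478950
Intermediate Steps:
b(V, O) = O + V
l = -360 (l = -12*30 = -360)
(47720 - 9905)*(l + b(180, -150)) = (47720 - 9905)*(-360 + (-150 + 180)) = 37815*(-360 + 30) = 37815*(-330) = -12478950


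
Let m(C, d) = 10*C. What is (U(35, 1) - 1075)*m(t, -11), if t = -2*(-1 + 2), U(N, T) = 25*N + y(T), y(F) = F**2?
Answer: 3980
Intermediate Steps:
U(N, T) = T**2 + 25*N (U(N, T) = 25*N + T**2 = T**2 + 25*N)
t = -2 (t = -2*1 = -2)
(U(35, 1) - 1075)*m(t, -11) = ((1**2 + 25*35) - 1075)*(10*(-2)) = ((1 + 875) - 1075)*(-20) = (876 - 1075)*(-20) = -199*(-20) = 3980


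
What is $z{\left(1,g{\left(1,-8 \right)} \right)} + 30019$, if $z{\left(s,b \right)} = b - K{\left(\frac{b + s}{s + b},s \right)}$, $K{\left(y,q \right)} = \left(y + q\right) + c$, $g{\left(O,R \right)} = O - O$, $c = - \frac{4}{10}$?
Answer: $\frac{150087}{5} \approx 30017.0$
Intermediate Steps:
$c = - \frac{2}{5}$ ($c = \left(-4\right) \frac{1}{10} = - \frac{2}{5} \approx -0.4$)
$g{\left(O,R \right)} = 0$
$K{\left(y,q \right)} = - \frac{2}{5} + q + y$ ($K{\left(y,q \right)} = \left(y + q\right) - \frac{2}{5} = \left(q + y\right) - \frac{2}{5} = - \frac{2}{5} + q + y$)
$z{\left(s,b \right)} = - \frac{3}{5} + b - s$ ($z{\left(s,b \right)} = b - \left(- \frac{2}{5} + s + \frac{b + s}{s + b}\right) = b - \left(- \frac{2}{5} + s + \frac{b + s}{b + s}\right) = b - \left(- \frac{2}{5} + s + 1\right) = b - \left(\frac{3}{5} + s\right) = - \frac{3}{5} + b - s$)
$z{\left(1,g{\left(1,-8 \right)} \right)} + 30019 = \left(- \frac{3}{5} + 0 - 1\right) + 30019 = - \frac{8}{5} + 30019 = \frac{150087}{5}$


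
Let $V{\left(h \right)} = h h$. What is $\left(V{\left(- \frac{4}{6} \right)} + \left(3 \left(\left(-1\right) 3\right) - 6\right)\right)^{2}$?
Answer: $\frac{17161}{81} \approx 211.86$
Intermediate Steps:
$V{\left(h \right)} = h^{2}$
$\left(V{\left(- \frac{4}{6} \right)} + \left(3 \left(\left(-1\right) 3\right) - 6\right)\right)^{2} = \left(\left(- \frac{4}{6}\right)^{2} + \left(3 \left(\left(-1\right) 3\right) - 6\right)\right)^{2} = \left(\left(\left(-4\right) \frac{1}{6}\right)^{2} + \left(3 \left(-3\right) - 6\right)\right)^{2} = \left(\left(- \frac{2}{3}\right)^{2} - 15\right)^{2} = \left(\frac{4}{9} - 15\right)^{2} = \left(- \frac{131}{9}\right)^{2} = \frac{17161}{81}$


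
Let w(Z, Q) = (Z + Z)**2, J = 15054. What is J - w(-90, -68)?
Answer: -17346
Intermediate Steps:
w(Z, Q) = 4*Z**2 (w(Z, Q) = (2*Z)**2 = 4*Z**2)
J - w(-90, -68) = 15054 - 4*(-90)**2 = 15054 - 4*8100 = 15054 - 1*32400 = 15054 - 32400 = -17346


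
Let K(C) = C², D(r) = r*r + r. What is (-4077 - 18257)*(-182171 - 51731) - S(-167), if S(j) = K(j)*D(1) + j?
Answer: 5223911657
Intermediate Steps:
D(r) = r + r² (D(r) = r² + r = r + r²)
S(j) = j + 2*j² (S(j) = j²*(1*(1 + 1)) + j = j²*(1*2) + j = j²*2 + j = 2*j² + j = j + 2*j²)
(-4077 - 18257)*(-182171 - 51731) - S(-167) = (-4077 - 18257)*(-182171 - 51731) - (-167)*(1 + 2*(-167)) = -22334*(-233902) - (-167)*(1 - 334) = 5223967268 - (-167)*(-333) = 5223967268 - 1*55611 = 5223967268 - 55611 = 5223911657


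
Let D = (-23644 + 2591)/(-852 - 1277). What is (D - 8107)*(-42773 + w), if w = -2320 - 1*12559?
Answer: 993848415000/2129 ≈ 4.6681e+8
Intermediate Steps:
w = -14879 (w = -2320 - 12559 = -14879)
D = 21053/2129 (D = -21053/(-2129) = -21053*(-1/2129) = 21053/2129 ≈ 9.8887)
(D - 8107)*(-42773 + w) = (21053/2129 - 8107)*(-42773 - 14879) = -17238750/2129*(-57652) = 993848415000/2129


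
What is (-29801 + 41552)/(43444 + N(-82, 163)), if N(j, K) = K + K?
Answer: 3917/14590 ≈ 0.26847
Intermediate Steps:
N(j, K) = 2*K
(-29801 + 41552)/(43444 + N(-82, 163)) = (-29801 + 41552)/(43444 + 2*163) = 11751/(43444 + 326) = 11751/43770 = 11751*(1/43770) = 3917/14590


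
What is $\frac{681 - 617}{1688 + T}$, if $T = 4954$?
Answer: $\frac{32}{3321} \approx 0.0096357$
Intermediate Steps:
$\frac{681 - 617}{1688 + T} = \frac{681 - 617}{1688 + 4954} = \frac{64}{6642} = 64 \cdot \frac{1}{6642} = \frac{32}{3321}$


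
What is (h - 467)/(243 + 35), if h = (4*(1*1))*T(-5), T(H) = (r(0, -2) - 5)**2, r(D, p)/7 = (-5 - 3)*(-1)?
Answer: 9937/278 ≈ 35.745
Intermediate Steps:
r(D, p) = 56 (r(D, p) = 7*((-5 - 3)*(-1)) = 7*(-8*(-1)) = 7*8 = 56)
T(H) = 2601 (T(H) = (56 - 5)**2 = 51**2 = 2601)
h = 10404 (h = (4*(1*1))*2601 = (4*1)*2601 = 4*2601 = 10404)
(h - 467)/(243 + 35) = (10404 - 467)/(243 + 35) = 9937/278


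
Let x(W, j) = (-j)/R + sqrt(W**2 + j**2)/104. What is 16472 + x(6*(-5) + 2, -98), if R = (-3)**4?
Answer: 1334330/81 + 7*sqrt(53)/52 ≈ 16474.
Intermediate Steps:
R = 81
x(W, j) = -j/81 + sqrt(W**2 + j**2)/104
16472 + x(6*(-5) + 2, -98) = 16472 + (-1/81*(-98) + sqrt((6*(-5) + 2)**2 + (-98)**2)/104) = 16472 + (98/81 + sqrt((-30 + 2)**2 + 9604)/104) = 16472 + (98/81 + sqrt((-28)**2 + 9604)/104) = 16472 + (98/81 + sqrt(784 + 9604)/104) = 16472 + (98/81 + sqrt(10388)/104) = 16472 + (98/81 + (14*sqrt(53))/104) = 16472 + (98/81 + 7*sqrt(53)/52) = 1334330/81 + 7*sqrt(53)/52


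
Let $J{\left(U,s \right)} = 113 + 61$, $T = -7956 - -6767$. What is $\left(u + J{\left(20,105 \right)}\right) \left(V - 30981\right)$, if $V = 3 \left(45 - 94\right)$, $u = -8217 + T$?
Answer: $287373696$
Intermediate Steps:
$T = -1189$ ($T = -7956 + 6767 = -1189$)
$J{\left(U,s \right)} = 174$
$u = -9406$ ($u = -8217 - 1189 = -9406$)
$V = -147$ ($V = 3 \left(-49\right) = -147$)
$\left(u + J{\left(20,105 \right)}\right) \left(V - 30981\right) = \left(-9406 + 174\right) \left(-147 - 30981\right) = \left(-9232\right) \left(-31128\right) = 287373696$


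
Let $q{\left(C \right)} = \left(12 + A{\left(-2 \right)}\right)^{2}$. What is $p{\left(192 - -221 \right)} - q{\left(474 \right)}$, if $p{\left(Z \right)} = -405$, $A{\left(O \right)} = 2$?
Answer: $-601$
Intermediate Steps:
$q{\left(C \right)} = 196$ ($q{\left(C \right)} = \left(12 + 2\right)^{2} = 14^{2} = 196$)
$p{\left(192 - -221 \right)} - q{\left(474 \right)} = -405 - 196 = -601$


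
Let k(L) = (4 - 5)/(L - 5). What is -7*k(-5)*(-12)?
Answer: 42/5 ≈ 8.4000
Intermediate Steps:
k(L) = -1/(-5 + L)
-7*k(-5)*(-12) = -(-7)/(-5 - 5)*(-12) = -(-7)/(-10)*(-12) = -(-7)*(-1)/10*(-12) = -7*1/10*(-12) = -7/10*(-12) = 42/5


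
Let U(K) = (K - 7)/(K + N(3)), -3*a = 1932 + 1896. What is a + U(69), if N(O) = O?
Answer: -45905/36 ≈ -1275.1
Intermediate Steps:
a = -1276 (a = -(1932 + 1896)/3 = -⅓*3828 = -1276)
U(K) = (-7 + K)/(3 + K) (U(K) = (K - 7)/(K + 3) = (-7 + K)/(3 + K))
a + U(69) = -1276 + (-7 + 69)/(3 + 69) = -1276 + 62/72 = -1276 + (1/72)*62 = -1276 + 31/36 = -45905/36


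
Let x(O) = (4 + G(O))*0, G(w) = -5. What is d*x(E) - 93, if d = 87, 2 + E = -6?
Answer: -93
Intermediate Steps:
E = -8 (E = -2 - 6 = -8)
x(O) = 0 (x(O) = (4 - 5)*0 = -1*0 = 0)
d*x(E) - 93 = 87*0 - 93 = 0 - 93 = -93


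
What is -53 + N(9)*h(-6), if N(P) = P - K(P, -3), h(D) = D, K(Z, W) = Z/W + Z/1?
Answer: -71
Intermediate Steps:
K(Z, W) = Z + Z/W (K(Z, W) = Z/W + Z*1 = Z/W + Z = Z + Z/W)
N(P) = P/3 (N(P) = P - (P + P/(-3)) = P - (P + P*(-⅓)) = P - (P - P/3) = P - 2*P/3 = P/3)
-53 + N(9)*h(-6) = -53 + ((⅓)*9)*(-6) = -53 + 3*(-6) = -53 - 18 = -71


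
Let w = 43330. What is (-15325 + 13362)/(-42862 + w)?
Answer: -151/36 ≈ -4.1944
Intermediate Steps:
(-15325 + 13362)/(-42862 + w) = (-15325 + 13362)/(-42862 + 43330) = -1963/468 = -1963*1/468 = -151/36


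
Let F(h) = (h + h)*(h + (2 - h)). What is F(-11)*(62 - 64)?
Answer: 88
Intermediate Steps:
F(h) = 4*h (F(h) = (2*h)*2 = 4*h)
F(-11)*(62 - 64) = (4*(-11))*(62 - 64) = -44*(-2) = 88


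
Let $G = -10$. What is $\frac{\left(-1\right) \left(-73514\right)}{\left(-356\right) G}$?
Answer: $\frac{413}{20} \approx 20.65$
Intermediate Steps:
$\frac{\left(-1\right) \left(-73514\right)}{\left(-356\right) G} = \frac{\left(-1\right) \left(-73514\right)}{\left(-356\right) \left(-10\right)} = \frac{73514}{3560} = 73514 \cdot \frac{1}{3560} = \frac{413}{20}$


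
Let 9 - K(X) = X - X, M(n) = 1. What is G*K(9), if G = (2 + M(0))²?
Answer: 81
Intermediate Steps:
K(X) = 9 (K(X) = 9 - (X - X) = 9 - 1*0 = 9 + 0 = 9)
G = 9 (G = (2 + 1)² = 3² = 9)
G*K(9) = 9*9 = 81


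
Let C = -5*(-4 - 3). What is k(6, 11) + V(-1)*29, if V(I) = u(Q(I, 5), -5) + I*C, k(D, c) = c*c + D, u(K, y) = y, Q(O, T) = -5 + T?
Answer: -1033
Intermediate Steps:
k(D, c) = D + c² (k(D, c) = c² + D = D + c²)
C = 35 (C = -5*(-7) = 35)
V(I) = -5 + 35*I (V(I) = -5 + I*35 = -5 + 35*I)
k(6, 11) + V(-1)*29 = (6 + 11²) + (-5 + 35*(-1))*29 = (6 + 121) + (-5 - 35)*29 = 127 - 40*29 = 127 - 1160 = -1033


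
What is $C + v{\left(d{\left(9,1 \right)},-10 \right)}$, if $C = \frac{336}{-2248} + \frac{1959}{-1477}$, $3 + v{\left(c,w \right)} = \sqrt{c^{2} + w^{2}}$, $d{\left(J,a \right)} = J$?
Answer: $- \frac{1857624}{415037} + \sqrt{181} \approx 8.9778$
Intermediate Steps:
$v{\left(c,w \right)} = -3 + \sqrt{c^{2} + w^{2}}$
$C = - \frac{612513}{415037}$ ($C = 336 \left(- \frac{1}{2248}\right) + 1959 \left(- \frac{1}{1477}\right) = - \frac{42}{281} - \frac{1959}{1477} = - \frac{612513}{415037} \approx -1.4758$)
$C + v{\left(d{\left(9,1 \right)},-10 \right)} = - \frac{612513}{415037} - \left(3 - \sqrt{9^{2} + \left(-10\right)^{2}}\right) = - \frac{612513}{415037} - \left(3 - \sqrt{81 + 100}\right) = - \frac{612513}{415037} - \left(3 - \sqrt{181}\right) = - \frac{1857624}{415037} + \sqrt{181}$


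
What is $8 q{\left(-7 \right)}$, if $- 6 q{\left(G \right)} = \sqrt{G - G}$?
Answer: $0$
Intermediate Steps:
$q{\left(G \right)} = 0$ ($q{\left(G \right)} = - \frac{\sqrt{G - G}}{6} = - \frac{\sqrt{0}}{6} = \left(- \frac{1}{6}\right) 0 = 0$)
$8 q{\left(-7 \right)} = 8 \cdot 0 = 0$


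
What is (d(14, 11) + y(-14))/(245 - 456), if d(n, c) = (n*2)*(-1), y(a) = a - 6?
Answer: 48/211 ≈ 0.22749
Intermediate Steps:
y(a) = -6 + a
d(n, c) = -2*n (d(n, c) = (2*n)*(-1) = -2*n)
(d(14, 11) + y(-14))/(245 - 456) = (-2*14 + (-6 - 14))/(245 - 456) = (-28 - 20)/(-211) = -48*(-1/211) = 48/211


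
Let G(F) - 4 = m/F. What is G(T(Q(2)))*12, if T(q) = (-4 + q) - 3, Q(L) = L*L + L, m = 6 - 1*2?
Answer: 0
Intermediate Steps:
m = 4 (m = 6 - 2 = 4)
Q(L) = L + L**2 (Q(L) = L**2 + L = L + L**2)
T(q) = -7 + q
G(F) = 4 + 4/F
G(T(Q(2)))*12 = (4 + 4/(-7 + 2*(1 + 2)))*12 = (4 + 4/(-7 + 2*3))*12 = (4 + 4/(-7 + 6))*12 = (4 + 4/(-1))*12 = (4 + 4*(-1))*12 = (4 - 4)*12 = 0*12 = 0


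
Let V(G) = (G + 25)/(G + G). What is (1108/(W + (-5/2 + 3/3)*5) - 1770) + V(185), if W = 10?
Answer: -245353/185 ≈ -1326.2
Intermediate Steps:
V(G) = (25 + G)/(2*G) (V(G) = (25 + G)/((2*G)) = (25 + G)*(1/(2*G)) = (25 + G)/(2*G))
(1108/(W + (-5/2 + 3/3)*5) - 1770) + V(185) = (1108/(10 + (-5/2 + 3/3)*5) - 1770) + (1/2)*(25 + 185)/185 = (1108/(10 + (-5*1/2 + 3*(1/3))*5) - 1770) + (1/2)*(1/185)*210 = (1108/(10 + (-5/2 + 1)*5) - 1770) + 21/37 = (1108/(10 - 3/2*5) - 1770) + 21/37 = (1108/(10 - 15/2) - 1770) + 21/37 = (1108/(5/2) - 1770) + 21/37 = ((2/5)*1108 - 1770) + 21/37 = (2216/5 - 1770) + 21/37 = -6634/5 + 21/37 = -245353/185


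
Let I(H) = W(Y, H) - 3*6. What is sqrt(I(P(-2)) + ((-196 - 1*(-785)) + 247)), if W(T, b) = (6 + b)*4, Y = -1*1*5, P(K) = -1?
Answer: sqrt(838) ≈ 28.948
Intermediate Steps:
Y = -5 (Y = -1*5 = -5)
W(T, b) = 24 + 4*b
I(H) = 6 + 4*H (I(H) = (24 + 4*H) - 3*6 = (24 + 4*H) - 18 = 6 + 4*H)
sqrt(I(P(-2)) + ((-196 - 1*(-785)) + 247)) = sqrt((6 + 4*(-1)) + ((-196 - 1*(-785)) + 247)) = sqrt((6 - 4) + ((-196 + 785) + 247)) = sqrt(2 + (589 + 247)) = sqrt(2 + 836) = sqrt(838)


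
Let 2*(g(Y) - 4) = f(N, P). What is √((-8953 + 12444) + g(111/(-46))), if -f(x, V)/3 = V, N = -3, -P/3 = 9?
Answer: √14142/2 ≈ 59.460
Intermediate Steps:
P = -27 (P = -3*9 = -27)
f(x, V) = -3*V
g(Y) = 89/2 (g(Y) = 4 + (-3*(-27))/2 = 4 + (½)*81 = 4 + 81/2 = 89/2)
√((-8953 + 12444) + g(111/(-46))) = √((-8953 + 12444) + 89/2) = √(3491 + 89/2) = √(7071/2) = √14142/2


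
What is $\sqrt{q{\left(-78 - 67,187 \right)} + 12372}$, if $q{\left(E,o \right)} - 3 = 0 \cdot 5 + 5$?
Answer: $2 \sqrt{3095} \approx 111.27$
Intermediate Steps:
$q{\left(E,o \right)} = 8$ ($q{\left(E,o \right)} = 3 + \left(0 \cdot 5 + 5\right) = 3 + \left(0 + 5\right) = 3 + 5 = 8$)
$\sqrt{q{\left(-78 - 67,187 \right)} + 12372} = \sqrt{8 + 12372} = \sqrt{12380} = 2 \sqrt{3095}$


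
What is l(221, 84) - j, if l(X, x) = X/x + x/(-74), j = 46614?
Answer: -144871663/3108 ≈ -46613.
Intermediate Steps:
l(X, x) = -x/74 + X/x (l(X, x) = X/x + x*(-1/74) = X/x - x/74 = -x/74 + X/x)
l(221, 84) - j = (-1/74*84 + 221/84) - 1*46614 = (-42/37 + 221*(1/84)) - 46614 = (-42/37 + 221/84) - 46614 = 4649/3108 - 46614 = -144871663/3108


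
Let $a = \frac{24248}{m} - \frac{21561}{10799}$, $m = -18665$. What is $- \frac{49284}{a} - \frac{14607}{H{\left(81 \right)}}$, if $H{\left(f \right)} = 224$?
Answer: $\frac{2215478530879641}{148801008608} \approx 14889.0$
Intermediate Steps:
$a = - \frac{664290217}{201563335}$ ($a = \frac{24248}{-18665} - \frac{21561}{10799} = 24248 \left(- \frac{1}{18665}\right) - \frac{21561}{10799} = - \frac{24248}{18665} - \frac{21561}{10799} = - \frac{664290217}{201563335} \approx -3.2957$)
$- \frac{49284}{a} - \frac{14607}{H{\left(81 \right)}} = - \frac{49284}{- \frac{664290217}{201563335}} - \frac{14607}{224} = \left(-49284\right) \left(- \frac{201563335}{664290217}\right) - \frac{14607}{224} = \frac{9933847402140}{664290217} - \frac{14607}{224} = \frac{2215478530879641}{148801008608}$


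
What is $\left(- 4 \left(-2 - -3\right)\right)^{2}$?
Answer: $16$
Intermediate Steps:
$\left(- 4 \left(-2 - -3\right)\right)^{2} = \left(- 4 \left(-2 + 3\right)\right)^{2} = \left(\left(-4\right) 1\right)^{2} = \left(-4\right)^{2} = 16$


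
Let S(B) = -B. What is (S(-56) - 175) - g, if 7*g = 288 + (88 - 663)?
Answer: -78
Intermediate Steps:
g = -41 (g = (288 + (88 - 663))/7 = (288 - 575)/7 = (⅐)*(-287) = -41)
(S(-56) - 175) - g = (-1*(-56) - 175) - 1*(-41) = (56 - 175) + 41 = -119 + 41 = -78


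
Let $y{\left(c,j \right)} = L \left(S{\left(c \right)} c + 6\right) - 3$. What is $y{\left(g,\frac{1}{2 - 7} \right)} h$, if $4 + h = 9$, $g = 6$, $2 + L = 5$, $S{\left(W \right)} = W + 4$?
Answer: $975$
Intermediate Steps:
$S{\left(W \right)} = 4 + W$
$L = 3$ ($L = -2 + 5 = 3$)
$h = 5$ ($h = -4 + 9 = 5$)
$y{\left(c,j \right)} = 15 + 3 c \left(4 + c\right)$ ($y{\left(c,j \right)} = 3 \left(\left(4 + c\right) c + 6\right) - 3 = 3 \left(c \left(4 + c\right) + 6\right) - 3 = 3 \left(6 + c \left(4 + c\right)\right) - 3 = \left(18 + 3 c \left(4 + c\right)\right) - 3 = 15 + 3 c \left(4 + c\right)$)
$y{\left(g,\frac{1}{2 - 7} \right)} h = \left(15 + 3 \cdot 6 \left(4 + 6\right)\right) 5 = \left(15 + 3 \cdot 6 \cdot 10\right) 5 = \left(15 + 180\right) 5 = 195 \cdot 5 = 975$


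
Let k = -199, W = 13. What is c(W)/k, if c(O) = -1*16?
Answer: 16/199 ≈ 0.080402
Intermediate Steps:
c(O) = -16
c(W)/k = -16/(-199) = -16*(-1/199) = 16/199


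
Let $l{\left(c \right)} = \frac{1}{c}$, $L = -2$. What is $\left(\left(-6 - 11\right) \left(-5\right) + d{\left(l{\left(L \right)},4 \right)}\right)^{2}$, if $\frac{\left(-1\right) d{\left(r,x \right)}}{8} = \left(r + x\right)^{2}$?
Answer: $169$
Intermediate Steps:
$d{\left(r,x \right)} = - 8 \left(r + x\right)^{2}$
$\left(\left(-6 - 11\right) \left(-5\right) + d{\left(l{\left(L \right)},4 \right)}\right)^{2} = \left(\left(-6 - 11\right) \left(-5\right) - 8 \left(\frac{1}{-2} + 4\right)^{2}\right)^{2} = \left(\left(-17\right) \left(-5\right) - 8 \left(- \frac{1}{2} + 4\right)^{2}\right)^{2} = \left(85 - 8 \left(\frac{7}{2}\right)^{2}\right)^{2} = \left(85 - 98\right)^{2} = \left(-13\right)^{2} = 169$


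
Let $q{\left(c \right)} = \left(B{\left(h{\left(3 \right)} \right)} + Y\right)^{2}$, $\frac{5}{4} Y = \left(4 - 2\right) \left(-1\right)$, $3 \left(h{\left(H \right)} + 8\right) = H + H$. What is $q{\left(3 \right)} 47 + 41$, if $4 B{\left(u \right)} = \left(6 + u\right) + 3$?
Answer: $\frac{29983}{400} \approx 74.958$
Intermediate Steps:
$h{\left(H \right)} = -8 + \frac{2 H}{3}$ ($h{\left(H \right)} = -8 + \frac{H + H}{3} = -8 + \frac{2 H}{3}$)
$Y = - \frac{8}{5}$ ($Y = \frac{4 \left(4 - 2\right) \left(-1\right)}{5} = \frac{4 \cdot 2 \left(-1\right)}{5} = \frac{4}{5} \left(-2\right) = - \frac{8}{5} \approx -1.6$)
$B{\left(u \right)} = \frac{9}{4} + \frac{u}{4}$ ($B{\left(u \right)} = \frac{\left(6 + u\right) + 3}{4} = \frac{9 + u}{4} = \frac{9}{4} + \frac{u}{4}$)
$q{\left(c \right)} = \frac{289}{400}$ ($q{\left(c \right)} = \left(\left(\frac{9}{4} + \frac{-8 + \frac{2}{3} \cdot 3}{4}\right) - \frac{8}{5}\right)^{2} = \left(\left(\frac{9}{4} + \frac{-8 + 2}{4}\right) - \frac{8}{5}\right)^{2} = \left(\left(\frac{9}{4} + \frac{1}{4} \left(-6\right)\right) - \frac{8}{5}\right)^{2} = \left(\left(\frac{9}{4} - \frac{3}{2}\right) - \frac{8}{5}\right)^{2} = \left(\frac{3}{4} - \frac{8}{5}\right)^{2} = \left(- \frac{17}{20}\right)^{2} = \frac{289}{400}$)
$q{\left(3 \right)} 47 + 41 = \frac{289}{400} \cdot 47 + 41 = \frac{13583}{400} + 41 = \frac{29983}{400}$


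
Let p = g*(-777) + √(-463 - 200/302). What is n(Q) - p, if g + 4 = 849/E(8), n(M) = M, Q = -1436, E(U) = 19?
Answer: 573337/19 - I*√10571963/151 ≈ 30176.0 - 21.533*I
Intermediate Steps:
g = 773/19 (g = -4 + 849/19 = 773/19 ≈ 40.684)
p = -600621/19 + I*√10571963/151 (p = (773/19)*(-777) + √(-463 - 200/302) = -600621/19 + √(-463 - 200*1/302) = -600621/19 + √(-463 - 100/151) = -600621/19 + √(-70013/151) = -600621/19 + I*√10571963/151 ≈ -31612.0 + 21.533*I)
n(Q) - p = -1436 - (-600621/19 + I*√10571963/151) = -1436 + (600621/19 - I*√10571963/151) = 573337/19 - I*√10571963/151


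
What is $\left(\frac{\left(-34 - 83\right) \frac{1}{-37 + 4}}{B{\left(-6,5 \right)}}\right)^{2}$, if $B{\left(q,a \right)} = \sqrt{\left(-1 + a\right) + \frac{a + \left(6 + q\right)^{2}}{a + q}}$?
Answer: $- \frac{1521}{121} \approx -12.57$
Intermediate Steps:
$B{\left(q,a \right)} = \sqrt{-1 + a + \frac{a + \left(6 + q\right)^{2}}{a + q}}$ ($B{\left(q,a \right)} = \sqrt{\left(-1 + a\right) + \frac{a + \left(6 + q\right)^{2}}{a + q}} = \sqrt{-1 + a + \frac{a + \left(6 + q\right)^{2}}{a + q}}$)
$\left(\frac{\left(-34 - 83\right) \frac{1}{-37 + 4}}{B{\left(-6,5 \right)}}\right)^{2} = \left(\frac{\left(-34 - 83\right) \frac{1}{-37 + 4}}{\sqrt{\frac{5 + \left(6 - 6\right)^{2} + \left(-1 + 5\right) \left(5 - 6\right)}{5 - 6}}}\right)^{2} = \left(\frac{\left(-117\right) \frac{1}{-33}}{\sqrt{\frac{5 + 0^{2} + 4 \left(-1\right)}{-1}}}\right)^{2} = \left(\frac{\left(-117\right) \left(- \frac{1}{33}\right)}{\sqrt{- (5 + 0 - 4)}}\right)^{2} = \left(\frac{39}{11 \sqrt{\left(-1\right) 1}}\right)^{2} = \left(\frac{39}{11 \sqrt{-1}}\right)^{2} = \left(\frac{39}{11 i}\right)^{2} = \left(\frac{39 \left(- i\right)}{11}\right)^{2} = \left(- \frac{39 i}{11}\right)^{2} = - \frac{1521}{121}$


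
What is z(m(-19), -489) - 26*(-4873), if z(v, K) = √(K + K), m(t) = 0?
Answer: 126698 + I*√978 ≈ 1.267e+5 + 31.273*I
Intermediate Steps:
z(v, K) = √2*√K (z(v, K) = √(2*K) = √2*√K)
z(m(-19), -489) - 26*(-4873) = √2*√(-489) - 26*(-4873) = √2*(I*√489) + 126698 = I*√978 + 126698 = 126698 + I*√978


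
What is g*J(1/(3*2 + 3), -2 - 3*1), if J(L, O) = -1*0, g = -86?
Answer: 0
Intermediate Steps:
J(L, O) = 0
g*J(1/(3*2 + 3), -2 - 3*1) = -86*0 = 0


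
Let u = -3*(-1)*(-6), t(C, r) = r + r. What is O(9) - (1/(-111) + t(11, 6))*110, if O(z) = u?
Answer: -148408/111 ≈ -1337.0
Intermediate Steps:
t(C, r) = 2*r
u = -18 (u = 3*(-6) = -18)
O(z) = -18
O(9) - (1/(-111) + t(11, 6))*110 = -18 - (1/(-111) + 2*6)*110 = -18 - (-1/111 + 12)*110 = -18 - 1331*110/111 = -18 - 1*146410/111 = -18 - 146410/111 = -148408/111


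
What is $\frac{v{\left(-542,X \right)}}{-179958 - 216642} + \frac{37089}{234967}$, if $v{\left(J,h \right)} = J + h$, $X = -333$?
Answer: $\frac{596603741}{3727516488} \approx 0.16005$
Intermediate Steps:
$\frac{v{\left(-542,X \right)}}{-179958 - 216642} + \frac{37089}{234967} = \frac{-542 - 333}{-179958 - 216642} + \frac{37089}{234967} = - \frac{875}{-396600} + 37089 \cdot \frac{1}{234967} = \left(-875\right) \left(- \frac{1}{396600}\right) + \frac{37089}{234967} = \frac{35}{15864} + \frac{37089}{234967} = \frac{596603741}{3727516488}$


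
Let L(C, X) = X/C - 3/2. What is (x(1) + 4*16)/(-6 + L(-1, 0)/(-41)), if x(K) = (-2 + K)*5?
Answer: -4838/489 ≈ -9.8937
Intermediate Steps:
x(K) = -10 + 5*K
L(C, X) = -3/2 + X/C (L(C, X) = X/C - 3*½ = X/C - 3/2 = -3/2 + X/C)
(x(1) + 4*16)/(-6 + L(-1, 0)/(-41)) = ((-10 + 5*1) + 4*16)/(-6 + (-3/2 + 0/(-1))/(-41)) = ((-10 + 5) + 64)/(-6 + (-3/2 + 0*(-1))*(-1/41)) = (-5 + 64)/(-6 + (-3/2 + 0)*(-1/41)) = 59/(-6 - 3/2*(-1/41)) = 59/(-6 + 3/82) = 59/(-489/82) = 59*(-82/489) = -4838/489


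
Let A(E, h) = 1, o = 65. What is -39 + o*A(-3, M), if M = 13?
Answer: 26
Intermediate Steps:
-39 + o*A(-3, M) = -39 + 65*1 = -39 + 65 = 26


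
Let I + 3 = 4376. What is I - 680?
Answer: 3693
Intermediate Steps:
I = 4373 (I = -3 + 4376 = 4373)
I - 680 = 4373 - 680 = 3693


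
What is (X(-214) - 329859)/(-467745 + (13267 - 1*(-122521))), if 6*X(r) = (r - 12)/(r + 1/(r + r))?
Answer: 90638277797/91214812503 ≈ 0.99368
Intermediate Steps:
X(r) = (-12 + r)/(6*(r + 1/(2*r))) (X(r) = ((r - 12)/(r + 1/(r + r)))/6 = ((-12 + r)/(r + 1/(2*r)))/6 = (-12 + r)/(6*(r + 1/(2*r))))
(X(-214) - 329859)/(-467745 + (13267 - 1*(-122521))) = ((1/3)*(-214)*(-12 - 214)/(1 + 2*(-214)**2) - 329859)/(-467745 + (13267 - 1*(-122521))) = ((1/3)*(-214)*(-226)/(1 + 2*45796) - 329859)/(-467745 + (13267 + 122521)) = ((1/3)*(-214)*(-226)/(1 + 91592) - 329859)/(-467745 + 135788) = ((1/3)*(-214)*(-226)/91593 - 329859)/(-331957) = ((1/3)*(-214)*(1/91593)*(-226) - 329859)*(-1/331957) = (48364/274779 - 329859)*(-1/331957) = -90638277797/274779*(-1/331957) = 90638277797/91214812503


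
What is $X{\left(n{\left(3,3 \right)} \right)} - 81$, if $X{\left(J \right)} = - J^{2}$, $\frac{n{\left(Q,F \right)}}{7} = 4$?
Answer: $-865$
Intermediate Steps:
$n{\left(Q,F \right)} = 28$ ($n{\left(Q,F \right)} = 7 \cdot 4 = 28$)
$X{\left(n{\left(3,3 \right)} \right)} - 81 = - 28^{2} - 81 = \left(-1\right) 784 - 81 = -784 - 81 = -865$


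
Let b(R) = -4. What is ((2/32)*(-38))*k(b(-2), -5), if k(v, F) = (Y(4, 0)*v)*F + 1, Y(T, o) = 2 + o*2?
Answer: -779/8 ≈ -97.375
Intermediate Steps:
Y(T, o) = 2 + 2*o
k(v, F) = 1 + 2*F*v (k(v, F) = ((2 + 2*0)*v)*F + 1 = ((2 + 0)*v)*F + 1 = (2*v)*F + 1 = 2*F*v + 1 = 1 + 2*F*v)
((2/32)*(-38))*k(b(-2), -5) = ((2/32)*(-38))*(1 + 2*(-5)*(-4)) = ((2*(1/32))*(-38))*(1 + 40) = ((1/16)*(-38))*41 = -19/8*41 = -779/8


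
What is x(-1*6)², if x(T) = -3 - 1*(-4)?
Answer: 1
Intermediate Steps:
x(T) = 1 (x(T) = -3 + 4 = 1)
x(-1*6)² = 1² = 1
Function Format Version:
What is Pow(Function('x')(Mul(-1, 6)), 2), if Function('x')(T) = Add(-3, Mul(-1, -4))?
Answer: 1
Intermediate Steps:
Function('x')(T) = 1 (Function('x')(T) = Add(-3, 4) = 1)
Pow(Function('x')(Mul(-1, 6)), 2) = Pow(1, 2) = 1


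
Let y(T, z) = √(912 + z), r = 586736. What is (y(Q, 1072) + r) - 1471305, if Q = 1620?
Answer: -884569 + 8*√31 ≈ -8.8452e+5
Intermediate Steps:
(y(Q, 1072) + r) - 1471305 = (√(912 + 1072) + 586736) - 1471305 = (√1984 + 586736) - 1471305 = (8*√31 + 586736) - 1471305 = (586736 + 8*√31) - 1471305 = -884569 + 8*√31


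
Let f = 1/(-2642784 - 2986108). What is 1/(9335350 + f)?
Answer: 5628892/52547676932199 ≈ 1.0712e-7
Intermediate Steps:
f = -1/5628892 (f = 1/(-5628892) = -1/5628892 ≈ -1.7765e-7)
1/(9335350 + f) = 1/(9335350 - 1/5628892) = 1/(52547676932199/5628892) = 5628892/52547676932199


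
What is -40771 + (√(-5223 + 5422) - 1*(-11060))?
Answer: -29711 + √199 ≈ -29697.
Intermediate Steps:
-40771 + (√(-5223 + 5422) - 1*(-11060)) = -40771 + (√199 + 11060) = -40771 + (11060 + √199) = -29711 + √199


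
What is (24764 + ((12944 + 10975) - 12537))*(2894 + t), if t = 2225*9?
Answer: 828430174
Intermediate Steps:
t = 20025
(24764 + ((12944 + 10975) - 12537))*(2894 + t) = (24764 + ((12944 + 10975) - 12537))*(2894 + 20025) = (24764 + (23919 - 12537))*22919 = (24764 + 11382)*22919 = 36146*22919 = 828430174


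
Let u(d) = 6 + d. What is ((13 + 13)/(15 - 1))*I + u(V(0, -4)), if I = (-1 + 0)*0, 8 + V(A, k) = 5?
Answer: 3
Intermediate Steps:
V(A, k) = -3 (V(A, k) = -8 + 5 = -3)
I = 0 (I = -1*0 = 0)
((13 + 13)/(15 - 1))*I + u(V(0, -4)) = ((13 + 13)/(15 - 1))*0 + (6 - 3) = (26/14)*0 + 3 = (26*(1/14))*0 + 3 = (13/7)*0 + 3 = 0 + 3 = 3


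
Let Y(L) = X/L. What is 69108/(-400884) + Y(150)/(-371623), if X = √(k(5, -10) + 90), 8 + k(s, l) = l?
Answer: -5759/33407 - √2/9290575 ≈ -0.17239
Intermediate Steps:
k(s, l) = -8 + l
X = 6*√2 (X = √((-8 - 10) + 90) = √(-18 + 90) = √72 = 6*√2 ≈ 8.4853)
Y(L) = 6*√2/L (Y(L) = (6*√2)/L = 6*√2/L)
69108/(-400884) + Y(150)/(-371623) = 69108/(-400884) + (6*√2/150)/(-371623) = 69108*(-1/400884) + (6*√2*(1/150))*(-1/371623) = -5759/33407 + (√2/25)*(-1/371623) = -5759/33407 - √2/9290575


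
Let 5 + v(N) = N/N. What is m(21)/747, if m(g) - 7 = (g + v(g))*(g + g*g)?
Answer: 7861/747 ≈ 10.523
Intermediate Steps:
v(N) = -4 (v(N) = -5 + N/N = -5 + 1 = -4)
m(g) = 7 + (-4 + g)*(g + g**2) (m(g) = 7 + (g - 4)*(g + g*g) = 7 + (-4 + g)*(g + g**2))
m(21)/747 = (7 + 21**3 - 4*21 - 3*21**2)/747 = (7 + 9261 - 84 - 3*441)*(1/747) = (7 + 9261 - 84 - 1323)*(1/747) = 7861*(1/747) = 7861/747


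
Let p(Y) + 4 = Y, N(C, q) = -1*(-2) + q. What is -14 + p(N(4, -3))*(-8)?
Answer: 26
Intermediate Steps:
N(C, q) = 2 + q
p(Y) = -4 + Y
-14 + p(N(4, -3))*(-8) = -14 + (-4 + (2 - 3))*(-8) = -14 + (-4 - 1)*(-8) = -14 - 5*(-8) = -14 + 40 = 26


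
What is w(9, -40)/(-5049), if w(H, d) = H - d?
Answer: -49/5049 ≈ -0.0097049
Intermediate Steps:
w(9, -40)/(-5049) = (9 - 1*(-40))/(-5049) = (9 + 40)*(-1/5049) = 49*(-1/5049) = -49/5049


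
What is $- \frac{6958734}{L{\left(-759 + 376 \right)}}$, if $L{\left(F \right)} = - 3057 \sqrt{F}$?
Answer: $- \frac{2319578 i \sqrt{383}}{390277} \approx - 116.31 i$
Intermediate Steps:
$- \frac{6958734}{L{\left(-759 + 376 \right)}} = - \frac{6958734}{\left(-3057\right) \sqrt{-759 + 376}} = - \frac{6958734}{\left(-3057\right) \sqrt{-383}} = - \frac{6958734}{\left(-3057\right) i \sqrt{383}} = - 6958734 \frac{i \sqrt{383}}{1170831} = - \frac{2319578 i \sqrt{383}}{390277}$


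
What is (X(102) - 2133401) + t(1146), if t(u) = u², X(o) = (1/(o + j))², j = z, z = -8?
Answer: -7246271059/8836 ≈ -8.2009e+5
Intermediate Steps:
j = -8
X(o) = (-8 + o)⁻² (X(o) = (1/(o - 8))² = (1/(-8 + o))² = (-8 + o)⁻²)
(X(102) - 2133401) + t(1146) = ((-8 + 102)⁻² - 2133401) + 1146² = (94⁻² - 2133401) + 1313316 = (1/8836 - 2133401) + 1313316 = -18850731235/8836 + 1313316 = -7246271059/8836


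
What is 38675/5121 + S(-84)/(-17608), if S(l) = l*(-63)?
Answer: 163472267/22542642 ≈ 7.2517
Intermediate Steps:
S(l) = -63*l
38675/5121 + S(-84)/(-17608) = 38675/5121 - 63*(-84)/(-17608) = 38675*(1/5121) + 5292*(-1/17608) = 38675/5121 - 1323/4402 = 163472267/22542642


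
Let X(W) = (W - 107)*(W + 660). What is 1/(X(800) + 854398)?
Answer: 1/1866178 ≈ 5.3585e-7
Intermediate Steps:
X(W) = (-107 + W)*(660 + W)
1/(X(800) + 854398) = 1/((-70620 + 800**2 + 553*800) + 854398) = 1/((-70620 + 640000 + 442400) + 854398) = 1/(1011780 + 854398) = 1/1866178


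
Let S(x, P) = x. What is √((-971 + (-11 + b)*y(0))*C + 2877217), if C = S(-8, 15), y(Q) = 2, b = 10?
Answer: √2885001 ≈ 1698.5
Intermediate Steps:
C = -8
√((-971 + (-11 + b)*y(0))*C + 2877217) = √((-971 + (-11 + 10)*2)*(-8) + 2877217) = √((-971 - 1*2)*(-8) + 2877217) = √((-971 - 2)*(-8) + 2877217) = √(-973*(-8) + 2877217) = √(7784 + 2877217) = √2885001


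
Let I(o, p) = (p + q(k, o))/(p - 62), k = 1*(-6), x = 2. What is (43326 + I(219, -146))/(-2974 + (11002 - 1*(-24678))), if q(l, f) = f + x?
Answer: 3003911/2267616 ≈ 1.3247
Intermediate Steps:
k = -6
q(l, f) = 2 + f (q(l, f) = f + 2 = 2 + f)
I(o, p) = (2 + o + p)/(-62 + p) (I(o, p) = (p + (2 + o))/(p - 62) = (2 + o + p)/(-62 + p))
(43326 + I(219, -146))/(-2974 + (11002 - 1*(-24678))) = (43326 + (2 + 219 - 146)/(-62 - 146))/(-2974 + (11002 - 1*(-24678))) = (43326 + 75/(-208))/(-2974 + (11002 + 24678)) = (43326 - 1/208*75)/(-2974 + 35680) = (43326 - 75/208)/32706 = (9011733/208)*(1/32706) = 3003911/2267616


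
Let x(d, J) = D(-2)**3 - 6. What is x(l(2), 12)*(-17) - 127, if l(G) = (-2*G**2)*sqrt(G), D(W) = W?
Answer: 111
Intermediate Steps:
l(G) = -2*G**(5/2)
x(d, J) = -14 (x(d, J) = (-2)**3 - 6 = -8 - 6 = -14)
x(l(2), 12)*(-17) - 127 = -14*(-17) - 127 = 238 - 127 = 111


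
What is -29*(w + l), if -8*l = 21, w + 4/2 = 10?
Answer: -1247/8 ≈ -155.88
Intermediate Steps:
w = 8 (w = -2 + 10 = 8)
l = -21/8 (l = -⅛*21 = -21/8 ≈ -2.6250)
-29*(w + l) = -29*(8 - 21/8) = -29*43/8 = -1247/8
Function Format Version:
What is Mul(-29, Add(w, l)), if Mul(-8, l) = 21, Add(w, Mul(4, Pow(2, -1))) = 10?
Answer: Rational(-1247, 8) ≈ -155.88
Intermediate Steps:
w = 8 (w = Add(-2, 10) = 8)
l = Rational(-21, 8) (l = Mul(Rational(-1, 8), 21) = Rational(-21, 8) ≈ -2.6250)
Mul(-29, Add(w, l)) = Mul(-29, Add(8, Rational(-21, 8))) = Mul(-29, Rational(43, 8)) = Rational(-1247, 8)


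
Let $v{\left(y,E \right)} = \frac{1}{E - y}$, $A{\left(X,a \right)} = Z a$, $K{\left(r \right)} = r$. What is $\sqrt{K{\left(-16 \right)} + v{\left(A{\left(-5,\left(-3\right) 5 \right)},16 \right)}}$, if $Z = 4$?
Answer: $\frac{9 i \sqrt{285}}{38} \approx 3.9984 i$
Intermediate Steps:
$A{\left(X,a \right)} = 4 a$
$\sqrt{K{\left(-16 \right)} + v{\left(A{\left(-5,\left(-3\right) 5 \right)},16 \right)}} = \sqrt{-16 + \frac{1}{16 - 4 \left(\left(-3\right) 5\right)}} = \sqrt{-16 + \frac{1}{16 - 4 \left(-15\right)}} = \sqrt{-16 + \frac{1}{16 - -60}} = \sqrt{-16 + \frac{1}{16 + 60}} = \sqrt{-16 + \frac{1}{76}} = \sqrt{- \frac{1215}{76}} = \frac{9 i \sqrt{285}}{38}$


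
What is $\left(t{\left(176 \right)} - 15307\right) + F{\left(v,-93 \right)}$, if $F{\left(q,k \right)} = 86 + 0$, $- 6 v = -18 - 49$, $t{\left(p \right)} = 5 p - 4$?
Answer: $-14345$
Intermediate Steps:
$t{\left(p \right)} = -4 + 5 p$
$v = \frac{67}{6}$ ($v = - \frac{-18 - 49}{6} = \left(- \frac{1}{6}\right) \left(-67\right) = \frac{67}{6} \approx 11.167$)
$F{\left(q,k \right)} = 86$
$\left(t{\left(176 \right)} - 15307\right) + F{\left(v,-93 \right)} = \left(\left(-4 + 5 \cdot 176\right) - 15307\right) + 86 = \left(\left(-4 + 880\right) - 15307\right) + 86 = \left(876 - 15307\right) + 86 = -14431 + 86 = -14345$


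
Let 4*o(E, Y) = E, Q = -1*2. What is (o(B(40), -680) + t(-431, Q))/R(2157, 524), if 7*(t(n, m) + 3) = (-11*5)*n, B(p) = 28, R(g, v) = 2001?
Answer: 7911/4669 ≈ 1.6944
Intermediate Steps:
Q = -2
o(E, Y) = E/4
t(n, m) = -3 - 55*n/7 (t(n, m) = -3 + ((-11*5)*n)/7 = -3 + (-55*n)/7 = -3 - 55*n/7)
(o(B(40), -680) + t(-431, Q))/R(2157, 524) = ((¼)*28 + (-3 - 55/7*(-431)))/2001 = (7 + (-3 + 23705/7))*(1/2001) = (7 + 23684/7)*(1/2001) = (23733/7)*(1/2001) = 7911/4669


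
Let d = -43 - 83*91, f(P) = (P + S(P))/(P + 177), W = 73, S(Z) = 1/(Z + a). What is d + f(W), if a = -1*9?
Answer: -121531327/16000 ≈ -7595.7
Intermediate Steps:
a = -9
S(Z) = 1/(-9 + Z) (S(Z) = 1/(Z - 9) = 1/(-9 + Z))
f(P) = (P + 1/(-9 + P))/(177 + P) (f(P) = (P + 1/(-9 + P))/(P + 177) = (P + 1/(-9 + P))/(177 + P))
d = -7596 (d = -43 - 7553 = -7596)
d + f(W) = -7596 + (1 + 73*(-9 + 73))/((-9 + 73)*(177 + 73)) = -7596 + (1 + 73*64)/(64*250) = -7596 + (1/64)*(1/250)*(1 + 4672) = -7596 + (1/64)*(1/250)*4673 = -7596 + 4673/16000 = -121531327/16000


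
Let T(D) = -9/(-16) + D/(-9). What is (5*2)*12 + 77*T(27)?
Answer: -1083/16 ≈ -67.688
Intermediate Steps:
T(D) = 9/16 - D/9 (T(D) = -9*(-1/16) + D*(-1/9) = 9/16 - D/9)
(5*2)*12 + 77*T(27) = (5*2)*12 + 77*(9/16 - 1/9*27) = 10*12 + 77*(9/16 - 3) = 120 + 77*(-39/16) = 120 - 3003/16 = -1083/16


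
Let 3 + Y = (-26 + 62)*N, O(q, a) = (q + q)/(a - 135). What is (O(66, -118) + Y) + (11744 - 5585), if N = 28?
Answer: 164760/23 ≈ 7163.5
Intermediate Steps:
O(q, a) = 2*q/(-135 + a) (O(q, a) = (2*q)/(-135 + a) = 2*q/(-135 + a))
Y = 1005 (Y = -3 + (-26 + 62)*28 = -3 + 36*28 = -3 + 1008 = 1005)
(O(66, -118) + Y) + (11744 - 5585) = (2*66/(-135 - 118) + 1005) + (11744 - 5585) = (2*66/(-253) + 1005) + 6159 = (2*66*(-1/253) + 1005) + 6159 = (-12/23 + 1005) + 6159 = 23103/23 + 6159 = 164760/23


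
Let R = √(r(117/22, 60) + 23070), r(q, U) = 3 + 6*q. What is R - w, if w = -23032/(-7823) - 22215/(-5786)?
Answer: -307051097/45263878 + √2795694/11 ≈ 145.22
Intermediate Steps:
w = 307051097/45263878 (w = -23032*(-1/7823) - 22215*(-1/5786) = 23032/7823 + 22215/5786 = 307051097/45263878 ≈ 6.7836)
R = √2795694/11 (R = √((3 + 6*(117/22)) + 23070) = √((3 + 351/11) + 23070) = √(384/11 + 23070) = √(254154/11) = √2795694/11 ≈ 152.00)
R - w = √2795694/11 - 1*307051097/45263878 = √2795694/11 - 307051097/45263878 = -307051097/45263878 + √2795694/11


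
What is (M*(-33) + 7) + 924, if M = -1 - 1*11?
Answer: 1327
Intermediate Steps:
M = -12 (M = -1 - 11 = -12)
(M*(-33) + 7) + 924 = (-12*(-33) + 7) + 924 = (396 + 7) + 924 = 403 + 924 = 1327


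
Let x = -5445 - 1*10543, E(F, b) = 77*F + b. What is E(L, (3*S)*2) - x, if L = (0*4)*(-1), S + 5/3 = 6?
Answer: 16014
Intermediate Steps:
S = 13/3 (S = -5/3 + 6 = 13/3 ≈ 4.3333)
L = 0 (L = 0*(-1) = 0)
E(F, b) = b + 77*F
x = -15988 (x = -5445 - 10543 = -15988)
E(L, (3*S)*2) - x = ((3*(13/3))*2 + 77*0) - 1*(-15988) = (13*2 + 0) + 15988 = (26 + 0) + 15988 = 26 + 15988 = 16014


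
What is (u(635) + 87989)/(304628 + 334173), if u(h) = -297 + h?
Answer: 88327/638801 ≈ 0.13827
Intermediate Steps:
(u(635) + 87989)/(304628 + 334173) = ((-297 + 635) + 87989)/(304628 + 334173) = (338 + 87989)/638801 = 88327*(1/638801) = 88327/638801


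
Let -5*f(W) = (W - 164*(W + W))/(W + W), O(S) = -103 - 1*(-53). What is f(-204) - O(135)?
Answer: 827/10 ≈ 82.700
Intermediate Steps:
O(S) = -50 (O(S) = -103 + 53 = -50)
f(W) = 327/10 (f(W) = -(W - 164*(W + W))/(5*(W + W)) = -(W - 328*W)/(5*(2*W)) = -(W - 328*W)*1/(2*W)/5 = -(-327*W)*1/(2*W)/5 = -⅕*(-327/2) = 327/10)
f(-204) - O(135) = 327/10 - 1*(-50) = 327/10 + 50 = 827/10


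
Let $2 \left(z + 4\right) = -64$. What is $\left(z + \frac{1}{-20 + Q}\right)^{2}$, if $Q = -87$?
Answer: $\frac{14845609}{11449} \approx 1296.7$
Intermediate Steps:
$z = -36$ ($z = -4 + \frac{1}{2} \left(-64\right) = -4 - 32 = -36$)
$\left(z + \frac{1}{-20 + Q}\right)^{2} = \left(-36 + \frac{1}{-20 - 87}\right)^{2} = \left(-36 + \frac{1}{-107}\right)^{2} = \left(-36 - \frac{1}{107}\right)^{2} = \left(- \frac{3853}{107}\right)^{2} = \frac{14845609}{11449}$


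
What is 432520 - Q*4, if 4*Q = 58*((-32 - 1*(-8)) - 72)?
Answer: 438088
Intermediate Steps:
Q = -1392 (Q = (58*((-32 - 1*(-8)) - 72))/4 = (58*((-32 + 8) - 72))/4 = (58*(-24 - 72))/4 = (58*(-96))/4 = (¼)*(-5568) = -1392)
432520 - Q*4 = 432520 - (-1392)*4 = 432520 - 1*(-5568) = 432520 + 5568 = 438088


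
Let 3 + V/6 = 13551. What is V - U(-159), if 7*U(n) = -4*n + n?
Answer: 568539/7 ≈ 81220.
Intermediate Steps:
V = 81288 (V = -18 + 6*13551 = -18 + 81306 = 81288)
U(n) = -3*n/7 (U(n) = (-4*n + n)/7 = (-3*n)/7 = -3*n/7)
V - U(-159) = 81288 - (-3)*(-159)/7 = 81288 - 1*477/7 = 81288 - 477/7 = 568539/7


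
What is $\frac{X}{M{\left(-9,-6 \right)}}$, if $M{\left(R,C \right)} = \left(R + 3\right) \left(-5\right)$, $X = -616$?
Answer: $- \frac{308}{15} \approx -20.533$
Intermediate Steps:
$M{\left(R,C \right)} = -15 - 5 R$ ($M{\left(R,C \right)} = \left(3 + R\right) \left(-5\right) = -15 - 5 R$)
$\frac{X}{M{\left(-9,-6 \right)}} = - \frac{616}{-15 - -45} = - \frac{616}{-15 + 45} = - \frac{616}{30} = \left(-616\right) \frac{1}{30} = - \frac{308}{15}$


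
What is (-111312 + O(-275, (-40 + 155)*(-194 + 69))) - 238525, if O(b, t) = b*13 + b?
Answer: -353687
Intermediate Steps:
O(b, t) = 14*b (O(b, t) = 13*b + b = 14*b)
(-111312 + O(-275, (-40 + 155)*(-194 + 69))) - 238525 = (-111312 + 14*(-275)) - 238525 = (-111312 - 3850) - 238525 = -115162 - 238525 = -353687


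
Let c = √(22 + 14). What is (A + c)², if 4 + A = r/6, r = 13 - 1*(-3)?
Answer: 196/9 ≈ 21.778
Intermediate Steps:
r = 16 (r = 13 + 3 = 16)
c = 6 (c = √36 = 6)
A = -4/3 (A = -4 + 16/6 = -4 + 16*(⅙) = -4 + 8/3 = -4/3 ≈ -1.3333)
(A + c)² = (-4/3 + 6)² = (14/3)² = 196/9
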